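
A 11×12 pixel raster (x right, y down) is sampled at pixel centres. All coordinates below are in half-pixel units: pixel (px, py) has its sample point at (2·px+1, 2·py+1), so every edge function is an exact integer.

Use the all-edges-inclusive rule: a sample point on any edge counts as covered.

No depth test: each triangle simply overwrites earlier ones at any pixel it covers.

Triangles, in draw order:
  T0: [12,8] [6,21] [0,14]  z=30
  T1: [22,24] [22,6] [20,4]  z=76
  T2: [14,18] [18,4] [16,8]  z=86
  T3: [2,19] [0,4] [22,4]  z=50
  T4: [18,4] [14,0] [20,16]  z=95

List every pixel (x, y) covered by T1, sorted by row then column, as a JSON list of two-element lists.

T0:
  2·area = 120
  edge (12, 8)→(6, 21): d=(-6,13) inclusive
  edge (6, 21)→(0, 14): d=(-6,-7) inclusive
  edge (0, 14)→(12, 8): d=(12,-6) inclusive
    (5,4)@(11, 9): e=[7,107,6] → █
    (6,4)@(13, 9): e=[-19,121,18] → ·
    (3,5)@(7, 11): e=[47,67,6] → █
    (4,5)@(9, 11): e=[21,81,18] → █
    (5,5)@(11, 11): e=[-5,95,30] → ·
    (1,6)@(3, 13): e=[87,27,6] → █
    (2,6)@(5, 13): e=[61,41,18] → █
    (5,6)@(11, 13): e=[-17,83,54] → ·
    (0,7)@(1, 15): e=[101,1,18] → █
    (4,7)@(9, 15): e=[-3,57,66] → ·
    (0,8)@(1, 17): e=[89,-11,42] → ·
    (1,8)@(3, 17): e=[63,3,54] → █
  covered (15 px):
    · · · · · · · · · · ·
    · · · · · · · · · · ·
    · · · · · · · · · · ·
    · · · · · · · · · · ·
    · · · · · █ · · · · ·
    · · · █ █ · · · · · ·
    · █ █ █ █ · · · · · ·
    █ █ █ █ · · · · · · ·
    · █ █ █ · · · · · · ·
    · · █ · · · · · · · ·
    · · · · · · · · · · ·
    · · · · · · · · · · ·
T1:
  2·area = 36  (B↔C swapped to make it positive)
  edge (22, 24)→(20, 4): d=(-2,-20) inclusive
  edge (20, 4)→(22, 6): d=(2,2) inclusive
  edge (22, 6)→(22, 24): d=(0,18) inclusive
    (8,0)@(17, 1): e=[-54,0,90] → ·  [on edge]
    (9,1)@(19, 3): e=[-18,0,54] → ·  [on edge]
    (10,2)@(21, 5): e=[18,0,18] → █  [on edge]
    (10,3)@(21, 7): e=[14,4,18] → █
    (10,4)@(21, 9): e=[10,8,18] → █
    (10,5)@(21, 11): e=[6,12,18] → █
    (10,6)@(21, 13): e=[2,16,18] → █
    (10,7)@(21, 15): e=[-2,20,18] → ·
  covered (5 px):
    · · · · · · · · · · ·
    · · · · · · · · · · ·
    · · · · · · · · · · █
    · · · · · · · · · · █
    · · · · · · · · · · █
    · · · · · · · · · · █
    · · · · · · · · · · █
    · · · · · · · · · · ·
    · · · · · · · · · · ·
    · · · · · · · · · · ·
    · · · · · · · · · · ·
    · · · · · · · · · · ·
T2:
  2·area = 12  (B↔C swapped to make it positive)
  edge (14, 18)→(16, 8): d=(2,-10) inclusive
  edge (16, 8)→(18, 4): d=(2,-4) inclusive
  edge (18, 4)→(14, 18): d=(-4,14) inclusive
    (8,1)@(17, 3): e=[0,-6,18] → ·  [on edge]
    (8,3)@(17, 7): e=[8,2,2] → █
    (9,3)@(19, 7): e=[28,10,-26] → ·
    (8,4)@(17, 9): e=[12,6,-6] → ·
    (7,6)@(15, 13): e=[0,6,6] → █  [on edge]
    (8,6)@(17, 13): e=[20,14,-22] → ·
    (7,7)@(15, 15): e=[4,10,-2] → ·
    (6,11)@(13, 23): e=[0,18,-6] → ·  [on edge]
  covered (2 px):
    · · · · · · · · · · ·
    · · · · · · · · · · ·
    · · · · · · · · · · ·
    · · · · · · · · █ · ·
    · · · · · · · · · · ·
    · · · · · · · · · · ·
    · · · · · · · █ · · ·
    · · · · · · · · · · ·
    · · · · · · · · · · ·
    · · · · · · · · · · ·
    · · · · · · · · · · ·
    · · · · · · · · · · ·
T3:
  2·area = 330
  edge (2, 19)→(0, 4): d=(-2,-15) inclusive
  edge (0, 4)→(22, 4): d=(22,0) inclusive
  edge (22, 4)→(2, 19): d=(-20,15) inclusive
    (0,2)@(1, 5): e=[13,22,295] → █
    (1,2)@(3, 5): e=[43,22,265] → █
    (2,2)@(5, 5): e=[73,22,235] → █
    (3,2)@(7, 5): e=[103,22,205] → █
    (4,2)@(9, 5): e=[133,22,175] → █
    (5,2)@(11, 5): e=[163,22,145] → █
    (6,2)@(13, 5): e=[193,22,115] → █
    (7,2)@(15, 5): e=[223,22,85] → █
    (8,2)@(17, 5): e=[253,22,55] → █
    (9,2)@(19, 5): e=[283,22,25] → █
    (10,2)@(21, 5): e=[313,22,-5] → ·
    (0,3)@(1, 7): e=[9,66,255] → █
  covered (41 px):
    · · · · · · · · · · ·
    · · · · · · · · · · ·
    █ █ █ █ █ █ █ █ █ █ ·
    █ █ █ █ █ █ █ █ █ · ·
    █ █ █ █ █ █ █ █ · · ·
    █ █ █ █ █ █ · · · · ·
    · █ █ █ █ · · · · · ·
    · █ █ █ · · · · · · ·
    · █ · · · · · · · · ·
    · · · · · · · · · · ·
    · · · · · · · · · · ·
    · · · · · · · · · · ·
T4:
  2·area = 40  (B↔C swapped to make it positive)
  edge (18, 4)→(20, 16): d=(2,12) inclusive
  edge (20, 16)→(14, 0): d=(-6,-16) inclusive
  edge (14, 0)→(18, 4): d=(4,4) inclusive
    (7,0)@(15, 1): e=[30,10,0] → █  [on edge]
    (8,0)@(17, 1): e=[6,42,-8] → ·
    (7,1)@(15, 3): e=[34,-2,8] → ·
    (8,1)@(17, 3): e=[10,30,0] → █  [on edge]
    (9,1)@(19, 3): e=[-14,62,-8] → ·
    (8,2)@(17, 5): e=[14,18,8] → █
    (9,2)@(19, 5): e=[-10,50,0] → ·  [on edge]
    (8,3)@(17, 7): e=[18,6,16] → █
    (9,3)@(19, 7): e=[-6,38,8] → ·
    (10,3)@(21, 7): e=[-30,70,0] → ·  [on edge]
    (8,4)@(17, 9): e=[22,-6,24] → ·
    (9,5)@(19, 11): e=[2,14,24] → █
  covered (6 px):
    · · · · · · · █ · · ·
    · · · · · · · · █ · ·
    · · · · · · · · █ · ·
    · · · · · · · · █ · ·
    · · · · · · · · · · ·
    · · · · · · · · · █ ·
    · · · · · · · · · █ ·
    · · · · · · · · · · ·
    · · · · · · · · · · ·
    · · · · · · · · · · ·
    · · · · · · · · · · ·
    · · · · · · · · · · ·

Result: [[10,2],[10,3],[10,4],[10,5],[10,6]]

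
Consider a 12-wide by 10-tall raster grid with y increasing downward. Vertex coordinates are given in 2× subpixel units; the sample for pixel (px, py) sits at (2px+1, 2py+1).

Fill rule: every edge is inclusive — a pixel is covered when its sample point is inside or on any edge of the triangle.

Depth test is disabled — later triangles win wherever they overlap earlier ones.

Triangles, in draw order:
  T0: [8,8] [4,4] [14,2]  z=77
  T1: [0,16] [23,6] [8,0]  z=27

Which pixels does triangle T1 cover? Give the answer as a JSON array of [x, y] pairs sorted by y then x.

T0:
  2·area = 48
  edge (8, 8)→(4, 4): d=(-4,-4) inclusive
  edge (4, 4)→(14, 2): d=(10,-2) inclusive
  edge (14, 2)→(8, 8): d=(-6,6) inclusive
    (0,0)@(1, 1): e=[0,-36,84] → .  [on edge]
    (7,0)@(15, 1): e=[56,-8,0] → .  [on edge]
    (9,0)@(19, 1): e=[72,0,-24] → .  [on edge]
    (1,1)@(3, 3): e=[0,-12,60] → .  [on edge]
    (4,1)@(9, 3): e=[24,0,24] → X  [on edge]
    (5,1)@(11, 3): e=[32,4,12] → X
    (6,1)@(13, 3): e=[40,8,0] → X  [on edge]
    (7,1)@(15, 3): e=[48,12,-12] → .
    (2,2)@(5, 5): e=[0,12,36] → X  [on edge]
    (3,2)@(7, 5): e=[8,16,24] → X
    (5,2)@(11, 5): e=[24,24,0] → X  [on edge]
    (6,2)@(13, 5): e=[32,28,-12] → .
    (3,3)@(7, 7): e=[0,36,12] → X  [on edge]
    (4,3)@(9, 7): e=[8,40,0] → X  [on edge]
    (3,4)@(7, 9): e=[-8,56,0] → .  [on edge]
    (4,4)@(9, 9): e=[0,60,-12] → .  [on edge]
    (2,5)@(5, 11): e=[-24,72,0] → .  [on edge]
    (5,5)@(11, 11): e=[0,84,-36] → .  [on edge]
    (1,6)@(3, 13): e=[-40,88,0] → .  [on edge]
    (6,6)@(13, 13): e=[0,108,-60] → .  [on edge]
    (0,7)@(1, 15): e=[-56,104,0] → .  [on edge]
    (7,7)@(15, 15): e=[0,132,-84] → .  [on edge]
    (8,8)@(17, 17): e=[0,156,-108] → .  [on edge]
    (9,9)@(19, 19): e=[0,180,-132] → .  [on edge]
  covered (9 px):
    . . . . . . . . . . . .
    . . . . X X X . . . . .
    . . X X X X . . . . . .
    . . . X X . . . . . . .
    . . . . . . . . . . . .
    . . . . . . . . . . . .
    . . . . . . . . . . . .
    . . . . . . . . . . . .
    . . . . . . . . . . . .
    . . . . . . . . . . . .
T1:
  2·area = 288  (B↔C swapped to make it positive)
  edge (0, 16)→(8, 0): d=(8,-16) inclusive
  edge (8, 0)→(23, 6): d=(15,6) inclusive
  edge (23, 6)→(0, 16): d=(-23,10) inclusive
    (4,0)@(9, 1): e=[24,9,255] → X
    (5,0)@(11, 1): e=[56,-3,235] → .
    (3,1)@(7, 3): e=[8,51,229] → X
    (5,1)@(11, 3): e=[72,27,189] → X
    (6,1)@(13, 3): e=[104,15,169] → X
    (7,1)@(15, 3): e=[136,3,149] → X
    (8,1)@(17, 3): e=[168,-9,129] → .
    (3,2)@(7, 5): e=[24,81,183] → X
    (8,2)@(17, 5): e=[184,21,83] → X
    (9,2)@(19, 5): e=[216,9,63] → X
    (10,2)@(21, 5): e=[248,-3,43] → .
    (2,3)@(5, 7): e=[8,123,157] → X
  covered (35 px):
    . . . . X . . . . . . .
    . . . X X X X X . . . .
    . . . X X X X X X X . .
    . . X X X X X X X X . .
    . . X X X X X X . . . .
    . X X X X X . . . . . .
    . X X . . . . . . . . .
    X . . . . . . . . . . .
    . . . . . . . . . . . .
    . . . . . . . . . . . .

Result: [[4,0],[3,1],[4,1],[5,1],[6,1],[7,1],[3,2],[4,2],[5,2],[6,2],[7,2],[8,2],[9,2],[2,3],[3,3],[4,3],[5,3],[6,3],[7,3],[8,3],[9,3],[2,4],[3,4],[4,4],[5,4],[6,4],[7,4],[1,5],[2,5],[3,5],[4,5],[5,5],[1,6],[2,6],[0,7]]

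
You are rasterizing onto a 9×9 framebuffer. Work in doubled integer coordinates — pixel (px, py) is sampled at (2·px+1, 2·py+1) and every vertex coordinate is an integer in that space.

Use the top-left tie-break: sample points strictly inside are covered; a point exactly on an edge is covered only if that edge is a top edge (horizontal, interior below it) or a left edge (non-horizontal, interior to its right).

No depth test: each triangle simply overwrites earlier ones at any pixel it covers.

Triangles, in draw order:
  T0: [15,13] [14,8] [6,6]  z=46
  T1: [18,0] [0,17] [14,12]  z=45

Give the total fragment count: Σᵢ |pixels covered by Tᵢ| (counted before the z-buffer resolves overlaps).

T0:
  2·area = 38  (B↔C swapped to make it positive)
  edge (15, 13)→(6, 6): d=(-9,-7) top-left  bias=+0
  edge (6, 6)→(14, 8): d=(8,2) right/bottom  bias=-1
  edge (14, 8)→(15, 13): d=(1,5) right/bottom  bias=-1
    (6,1)@(13, 3): e=[76,-38,0] → ·  [on edge]
    (4,3)@(9, 7): e=[12,2,24] → █
    (5,3)@(11, 7): e=[26,-2,14] → ·
    (4,4)@(9, 9): e=[-6,18,26] → ·
    (5,4)@(11, 9): e=[8,14,16] → █
    (6,4)@(13, 9): e=[22,10,6] → █
    (7,4)@(15, 9): e=[36,6,-4] → ·
    (5,5)@(11, 11): e=[-10,30,18] → ·
    (6,5)@(13, 11): e=[4,26,8] → █
    (7,5)@(15, 11): e=[18,22,-2] → ·
    (6,6)@(13, 13): e=[-14,42,10] → ·
    (7,6)@(15, 13): e=[0,38,0] → ·  [on edge]
  covered (4 px):
    · · · · · · · · ·
    · · · · · · · · ·
    · · · · · · · · ·
    · · · · █ · · · ·
    · · · · · █ █ · ·
    · · · · · · █ · ·
    · · · · · · · · ·
    · · · · · · · · ·
    · · · · · · · · ·
T1:
  2·area = 148  (B↔C swapped to make it positive)
  edge (18, 0)→(14, 12): d=(-4,12) right/bottom  bias=-1
  edge (14, 12)→(0, 17): d=(-14,5) right/bottom  bias=-1
  edge (0, 17)→(18, 0): d=(18,-17) top-left  bias=+0
    (8,0)@(17, 1): e=[8,139,1] → █
    (7,1)@(15, 3): e=[24,121,3] → █
    (8,1)@(17, 3): e=[0,111,37] → ·  [on edge]
    (6,2)@(13, 5): e=[40,103,5] → █
    (8,2)@(17, 5): e=[-8,83,73] → ·
    (5,3)@(11, 7): e=[56,85,7] → █
    (8,3)@(17, 7): e=[-16,55,109] → ·
    (4,4)@(9, 9): e=[72,67,9] → █
    (7,4)@(15, 9): e=[0,37,111] → ·  [on edge]
    (3,5)@(7, 11): e=[88,49,11] → █
    (7,5)@(15, 11): e=[-8,9,147] → ·
    (2,6)@(5, 13): e=[104,31,13] → █
    (6,7)@(13, 15): e=[0,-37,185] → ·  [on edge]
  covered (20 px):
    · · · · · · · · █
    · · · · · · · █ ·
    · · · · · · █ █ ·
    · · · · · █ █ █ ·
    · · · · █ █ █ · ·
    · · · █ █ █ █ · ·
    · · █ █ █ █ · · ·
    · █ █ · · · · · ·
    · · · · · · · · ·

Result: 24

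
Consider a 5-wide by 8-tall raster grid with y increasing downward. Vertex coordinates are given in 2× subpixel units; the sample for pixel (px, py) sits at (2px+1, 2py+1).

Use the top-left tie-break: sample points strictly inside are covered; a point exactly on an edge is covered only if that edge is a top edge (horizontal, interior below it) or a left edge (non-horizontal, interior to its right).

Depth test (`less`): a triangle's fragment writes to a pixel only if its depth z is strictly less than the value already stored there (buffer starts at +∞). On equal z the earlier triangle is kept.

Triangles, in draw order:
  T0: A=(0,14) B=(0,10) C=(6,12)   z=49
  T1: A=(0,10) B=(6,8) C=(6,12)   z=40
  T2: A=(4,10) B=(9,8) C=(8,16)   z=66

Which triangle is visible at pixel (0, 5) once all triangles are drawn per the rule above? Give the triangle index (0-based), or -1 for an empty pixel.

T0:
  2·area = 24
  edge (0, 14)→(0, 10): d=(0,-4) top-left  bias=+0
  edge (0, 10)→(6, 12): d=(6,2) right/bottom  bias=-1
  edge (6, 12)→(0, 14): d=(-6,2) right/bottom  bias=-1
    (0,5)@(1, 11): e=[4,4,16] → █
    (1,5)@(3, 11): e=[12,0,12] → ·  [on edge]
    (4,5)@(9, 11): e=[36,-12,0] → ·  [on edge]
    (0,6)@(1, 13): e=[4,16,4] → █
    (1,6)@(3, 13): e=[12,12,0] → ·  [on edge]
    (4,6)@(9, 13): e=[36,0,-12] → ·  [on edge]
    (0,7)@(1, 15): e=[4,28,-8] → ·
  covered (2 px):
    · · · · ·
    · · · · ·
    · · · · ·
    · · · · ·
    · · · · ·
    █ · · · ·
    █ · · · ·
    · · · · ·
T1:
  2·area = 24
  edge (0, 10)→(6, 8): d=(6,-2) top-left  bias=+0
  edge (6, 8)→(6, 12): d=(0,4) right/bottom  bias=-1
  edge (6, 12)→(0, 10): d=(-6,-2) top-left  bias=+0
    (4,3)@(9, 7): e=[0,-12,36] → ·  [on edge]
    (1,4)@(3, 9): e=[0,12,12] → █  [on edge]
    (2,4)@(5, 9): e=[4,4,16] → █
    (3,4)@(7, 9): e=[8,-4,20] → ·
    (1,5)@(3, 11): e=[12,12,0] → █  [on edge]
    (3,5)@(7, 11): e=[20,-4,8] → ·
    (1,6)@(3, 13): e=[24,12,-12] → ·
    (2,6)@(5, 13): e=[28,4,-8] → ·
    (4,6)@(9, 13): e=[36,-12,0] → ·  [on edge]
  covered (4 px):
    · · · · ·
    · · · · ·
    · · · · ·
    · · · · ·
    · █ █ · ·
    · █ █ · ·
    · · · · ·
    · · · · ·
T2:
  2·area = 38
  edge (4, 10)→(9, 8): d=(5,-2) top-left  bias=+0
  edge (9, 8)→(8, 16): d=(-1,8) right/bottom  bias=-1
  edge (8, 16)→(4, 10): d=(-4,-6) top-left  bias=+0
    (3,4)@(7, 9): e=[1,15,22] → █
    (4,4)@(9, 9): e=[5,-1,34] → ·
    (2,5)@(5, 11): e=[7,29,2] → █
    (4,5)@(9, 11): e=[15,-3,26] → ·
    (2,6)@(5, 13): e=[17,27,-6] → ·
    (3,6)@(7, 13): e=[21,11,6] → █
    (4,6)@(9, 13): e=[25,-5,18] → ·
    (3,7)@(7, 15): e=[31,9,-2] → ·
  covered (4 px):
    · · · · ·
    · · · · ·
    · · · · ·
    · · · · ·
    · · · █ ·
    · · █ █ ·
    · · · █ ·
    · · · · ·

Z-buffer (winner per pixel, '.' = empty):
  . . . . .
  . . . . .
  . . . . .
  . . . . .
  . 1 1 2 .
  0 1 1 2 .
  0 . . 2 .
  . . . . .

Answer: 0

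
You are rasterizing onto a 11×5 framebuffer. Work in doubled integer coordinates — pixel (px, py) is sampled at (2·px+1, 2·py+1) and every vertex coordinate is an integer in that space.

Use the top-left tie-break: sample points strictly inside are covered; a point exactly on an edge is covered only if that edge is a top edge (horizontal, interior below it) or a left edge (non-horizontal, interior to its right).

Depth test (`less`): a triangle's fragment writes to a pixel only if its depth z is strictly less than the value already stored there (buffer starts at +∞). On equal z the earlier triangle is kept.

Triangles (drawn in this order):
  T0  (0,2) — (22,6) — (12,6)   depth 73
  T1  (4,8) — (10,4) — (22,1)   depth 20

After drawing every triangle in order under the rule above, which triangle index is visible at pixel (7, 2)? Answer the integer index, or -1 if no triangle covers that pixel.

T0:
  2·area = 40
  edge (0, 2)→(22, 6): d=(22,4) right/bottom  bias=-1
  edge (22, 6)→(12, 6): d=(-10,0) right/bottom  bias=-1
  edge (12, 6)→(0, 2): d=(-12,-4) top-left  bias=+0
    (1,1)@(3, 3): e=[10,30,0] → X  [on edge]
    (2,1)@(5, 3): e=[2,30,8] → X
    (3,1)@(7, 3): e=[-6,30,16] → .
    (1,2)@(3, 5): e=[54,10,-24] → .
    (2,2)@(5, 5): e=[46,10,-16] → .
    (4,2)@(9, 5): e=[30,10,0] → X  [on edge]
    (5,2)@(11, 5): e=[22,10,8] → X
    (6,2)@(13, 5): e=[14,10,16] → X
    (7,2)@(15, 5): e=[6,10,24] → X
    (8,2)@(17, 5): e=[-2,10,32] → .
    (4,3)@(9, 7): e=[74,-10,-24] → .
    (5,3)@(11, 7): e=[66,-10,-16] → .
    (7,3)@(15, 7): e=[50,-10,0] → .  [on edge]
    (10,4)@(21, 9): e=[70,-30,0] → .  [on edge]
  covered (6 px):
    . . . . . . . . . . .
    . X X . . . . . . . .
    . . . . X X X X . . .
    . . . . . . . . . . .
    . . . . . . . . . . .
T1:
  2·area = 30
  edge (4, 8)→(10, 4): d=(6,-4) top-left  bias=+0
  edge (10, 4)→(22, 1): d=(12,-3) top-left  bias=+0
  edge (22, 1)→(4, 8): d=(-18,7) right/bottom  bias=-1
    (7,1)@(15, 3): e=[14,3,13] → X
    (8,1)@(17, 3): e=[22,9,-1] → .
    (4,2)@(9, 5): e=[2,9,19] → X
    (5,2)@(11, 5): e=[10,15,5] → X
    (6,2)@(13, 5): e=[18,21,-9] → .
    (7,2)@(15, 5): e=[26,27,-23] → .
    (4,3)@(9, 7): e=[14,33,-17] → .
    (5,3)@(11, 7): e=[22,39,-31] → .
  covered (3 px):
    . . . . . . . . . . .
    . . . . . . . X . . .
    . . . . X X . . . . .
    . . . . . . . . . . .
    . . . . . . . . . . .

Z-buffer (winner per pixel, '.' = empty):
  . . . . . . . . . . .
  . 0 0 . . . . 1 . . .
  . . . . 1 1 0 0 . . .
  . . . . . . . . . . .
  . . . . . . . . . . .

Final: 0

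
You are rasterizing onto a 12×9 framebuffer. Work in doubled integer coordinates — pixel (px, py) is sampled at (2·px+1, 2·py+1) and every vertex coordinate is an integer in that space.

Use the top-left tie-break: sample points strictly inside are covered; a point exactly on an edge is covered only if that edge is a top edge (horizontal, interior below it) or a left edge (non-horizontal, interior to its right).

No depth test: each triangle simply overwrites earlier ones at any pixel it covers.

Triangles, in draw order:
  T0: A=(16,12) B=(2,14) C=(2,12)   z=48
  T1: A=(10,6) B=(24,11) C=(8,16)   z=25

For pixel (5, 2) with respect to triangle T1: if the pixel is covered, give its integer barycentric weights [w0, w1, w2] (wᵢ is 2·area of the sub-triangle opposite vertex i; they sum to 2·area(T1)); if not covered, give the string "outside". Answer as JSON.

T0:
  2·area = 28
  edge (16, 12)→(2, 14): d=(-14,2) right/bottom  bias=-1
  edge (2, 14)→(2, 12): d=(0,-2) top-left  bias=+0
  edge (2, 12)→(16, 12): d=(14,0) top-left  bias=+0
    (11,5)@(23, 11): e=[0,42,-14] → .  [on edge]
    (1,6)@(3, 13): e=[12,2,14] → X
    (2,6)@(5, 13): e=[8,6,14] → X
    (3,6)@(7, 13): e=[4,10,14] → X
    (4,6)@(9, 13): e=[0,14,14] → .  [on edge]
    (1,7)@(3, 15): e=[-16,2,42] → .
    (2,7)@(5, 15): e=[-20,6,42] → .
    (3,7)@(7, 15): e=[-24,10,42] → .
  covered (3 px):
    . . . . . . . . . . . .
    . . . . . . . . . . . .
    . . . . . . . . . . . .
    . . . . . . . . . . . .
    . . . . . . . . . . . .
    . . . . . . . . . . . .
    . X X X . . . . . . . .
    . . . . . . . . . . . .
    . . . . . . . . . . . .
T1:
  2·area = 150
  edge (10, 6)→(24, 11): d=(14,5) right/bottom  bias=-1
  edge (24, 11)→(8, 16): d=(-16,5) right/bottom  bias=-1
  edge (8, 16)→(10, 6): d=(2,-10) top-left  bias=+0
    (5,0)@(11, 1): e=[-75,225,0] → .  [on edge]
    (5,3)@(11, 7): e=[9,129,12] → X
    (6,3)@(13, 7): e=[-1,119,32] → .
    (5,4)@(11, 9): e=[37,97,16] → X
    (6,4)@(13, 9): e=[27,87,36] → X
    (7,4)@(15, 9): e=[17,77,56] → X
    (8,4)@(17, 9): e=[7,67,76] → X
    (9,4)@(19, 9): e=[-3,57,96] → .
    (4,5)@(9, 11): e=[75,75,0] → X  [on edge]
    (9,5)@(19, 11): e=[25,25,100] → X
    (10,5)@(21, 11): e=[15,15,120] → X
    (11,5)@(23, 11): e=[5,5,140] → X
  covered (20 px):
    . . . . . . . . . . . .
    . . . . . . . . . . . .
    . . . . . . . . . . . .
    . . . . . X . . . . . .
    . . . . . X X X X . . .
    . . . . X X X X X X X X
    . . . . X X X X X . . .
    . . . . X X . . . . . .
    . . . . . . . . . . . .

Result: "outside"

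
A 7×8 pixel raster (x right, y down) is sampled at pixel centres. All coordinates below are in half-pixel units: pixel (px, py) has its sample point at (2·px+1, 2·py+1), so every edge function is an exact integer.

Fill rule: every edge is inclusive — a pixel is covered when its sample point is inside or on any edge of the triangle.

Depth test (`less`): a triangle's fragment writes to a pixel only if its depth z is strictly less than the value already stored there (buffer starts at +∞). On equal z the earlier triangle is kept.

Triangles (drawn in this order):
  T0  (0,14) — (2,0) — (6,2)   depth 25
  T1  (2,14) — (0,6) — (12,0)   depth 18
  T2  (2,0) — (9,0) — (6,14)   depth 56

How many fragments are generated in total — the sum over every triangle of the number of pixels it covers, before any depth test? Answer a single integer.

T0:
  2·area = 60
  edge (0, 14)→(2, 0): d=(2,-14) inclusive
  edge (2, 0)→(6, 2): d=(4,2) inclusive
  edge (6, 2)→(0, 14): d=(-6,12) inclusive
    (1,0)@(3, 1): e=[16,2,42] → #
    (2,0)@(5, 1): e=[44,-2,18] → ·
    (1,1)@(3, 3): e=[20,10,30] → #
    (2,1)@(5, 3): e=[48,6,6] → #
    (3,1)@(7, 3): e=[76,2,-18] → ·
    (1,2)@(3, 5): e=[24,18,18] → #
    (2,2)@(5, 5): e=[52,14,-6] → ·
    (0,3)@(1, 7): e=[0,30,30] → #  [on edge]
    (2,3)@(5, 7): e=[56,22,-18] → ·
    (0,4)@(1, 9): e=[4,38,18] → #
    (1,4)@(3, 9): e=[32,34,-6] → ·
    (0,5)@(1, 11): e=[8,46,6] → #
  covered (8 px):
    · # · · · · ·
    · # # · · · ·
    · # · · · · ·
    # # · · · · ·
    # · · · · · ·
    # · · · · · ·
    · · · · · · ·
    · · · · · · ·
T1:
  2·area = 108
  edge (2, 14)→(0, 6): d=(-2,-8) inclusive
  edge (0, 6)→(12, 0): d=(12,-6) inclusive
  edge (12, 0)→(2, 14): d=(-10,14) inclusive
    (5,0)@(11, 1): e=[98,6,4] → #
    (6,0)@(13, 1): e=[114,18,-24] → ·
    (3,1)@(7, 3): e=[62,6,40] → #
    (4,1)@(9, 3): e=[78,18,12] → #
    (5,1)@(11, 3): e=[94,30,-16] → ·
    (1,2)@(3, 5): e=[26,6,76] → #
    (2,2)@(5, 5): e=[42,18,48] → #
    (4,2)@(9, 5): e=[74,42,-8] → ·
    (0,3)@(1, 7): e=[6,18,84] → #
    (3,3)@(7, 7): e=[54,54,0] → #  [on edge]
    (4,3)@(9, 7): e=[70,66,-28] → ·
    (0,4)@(1, 9): e=[2,42,64] → #
  covered (14 px):
    · · · · · # ·
    · · · # # · ·
    · # # # · · ·
    # # # # · · ·
    # # # · · · ·
    · # · · · · ·
    · · · · · · ·
    · · · · · · ·
T2:
  2·area = 98
  edge (2, 0)→(9, 0): d=(7,0) inclusive
  edge (9, 0)→(6, 14): d=(-3,14) inclusive
  edge (6, 14)→(2, 0): d=(-4,-14) inclusive
    (1,0)@(3, 1): e=[7,81,10] → #
    (2,0)@(5, 1): e=[7,53,38] → #
    (3,0)@(7, 1): e=[7,25,66] → #
    (4,0)@(9, 1): e=[7,-3,94] → ·
    (1,1)@(3, 3): e=[21,75,2] → #
    (4,1)@(9, 3): e=[21,-9,86] → ·
    (1,2)@(3, 5): e=[35,69,-6] → ·
    (2,2)@(5, 5): e=[35,41,22] → #
    (4,2)@(9, 5): e=[35,-15,78] → ·
    (2,3)@(5, 7): e=[49,35,14] → #
    (4,3)@(9, 7): e=[49,-21,70] → ·
    (2,4)@(5, 9): e=[63,29,6] → #
  covered (12 px):
    · # # # · · ·
    · # # # · · ·
    · · # # · · ·
    · · # # · · ·
    · · # # · · ·
    · · · · · · ·
    · · · · · · ·
    · · · · · · ·

Result: 34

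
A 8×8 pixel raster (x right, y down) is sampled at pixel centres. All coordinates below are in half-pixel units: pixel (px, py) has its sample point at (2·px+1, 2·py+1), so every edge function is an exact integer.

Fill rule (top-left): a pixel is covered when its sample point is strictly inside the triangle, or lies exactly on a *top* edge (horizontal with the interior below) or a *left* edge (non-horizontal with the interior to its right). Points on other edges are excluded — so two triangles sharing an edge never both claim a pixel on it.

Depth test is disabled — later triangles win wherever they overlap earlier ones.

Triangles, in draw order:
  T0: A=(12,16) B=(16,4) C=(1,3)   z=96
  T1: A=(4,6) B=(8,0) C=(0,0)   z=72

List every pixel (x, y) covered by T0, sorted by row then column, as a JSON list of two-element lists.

T0:
  2·area = 184  (B↔C swapped to make it positive)
  edge (12, 16)→(1, 3): d=(-11,-13) top-left  bias=+0
  edge (1, 3)→(16, 4): d=(15,1) right/bottom  bias=-1
  edge (16, 4)→(12, 16): d=(-4,12) right/bottom  bias=-1
    (0,1)@(1, 3): e=[0,0,184] → .  [on edge]
    (1,2)@(3, 5): e=[4,28,152] → X
    (2,2)@(5, 5): e=[30,26,128] → X
    (3,2)@(7, 5): e=[56,24,104] → X
    (4,2)@(9, 5): e=[82,22,80] → X
    (5,2)@(11, 5): e=[108,20,56] → X
    (6,2)@(13, 5): e=[134,18,32] → X
    (7,2)@(15, 5): e=[160,16,8] → X
    (1,3)@(3, 7): e=[-18,58,144] → .
    (2,3)@(5, 7): e=[8,56,120] → X
    (7,3)@(15, 7): e=[138,46,0] → .  [on edge]
    (2,4)@(5, 9): e=[-14,86,112] → .
    (6,6)@(13, 13): e=[46,138,0] → .  [on edge]
  covered (20 px):
    . . . . . . . .
    . . . . . . . .
    . X X X X X X X
    . . X X X X X .
    . . . X X X X .
    . . . . X X X .
    . . . . . X . .
    . . . . . . . .
T1:
  2·area = 48  (B↔C swapped to make it positive)
  edge (4, 6)→(0, 0): d=(-4,-6) top-left  bias=+0
  edge (0, 0)→(8, 0): d=(8,0) top-left  bias=+0
  edge (8, 0)→(4, 6): d=(-4,6) right/bottom  bias=-1
    (0,0)@(1, 1): e=[2,8,38] → X
    (1,0)@(3, 1): e=[14,8,26] → X
    (2,0)@(5, 1): e=[26,8,14] → X
    (3,0)@(7, 1): e=[38,8,2] → X
    (4,0)@(9, 1): e=[50,8,-10] → .
    (0,1)@(1, 3): e=[-6,24,30] → .
    (1,1)@(3, 3): e=[6,24,18] → X
    (3,1)@(7, 3): e=[30,24,-6] → .
    (1,2)@(3, 5): e=[-2,40,10] → .
    (2,2)@(5, 5): e=[10,40,-2] → .
  covered (6 px):
    X X X X . . . .
    . X X . . . . .
    . . . . . . . .
    . . . . . . . .
    . . . . . . . .
    . . . . . . . .
    . . . . . . . .
    . . . . . . . .

Result: [[1,2],[2,2],[3,2],[4,2],[5,2],[6,2],[7,2],[2,3],[3,3],[4,3],[5,3],[6,3],[3,4],[4,4],[5,4],[6,4],[4,5],[5,5],[6,5],[5,6]]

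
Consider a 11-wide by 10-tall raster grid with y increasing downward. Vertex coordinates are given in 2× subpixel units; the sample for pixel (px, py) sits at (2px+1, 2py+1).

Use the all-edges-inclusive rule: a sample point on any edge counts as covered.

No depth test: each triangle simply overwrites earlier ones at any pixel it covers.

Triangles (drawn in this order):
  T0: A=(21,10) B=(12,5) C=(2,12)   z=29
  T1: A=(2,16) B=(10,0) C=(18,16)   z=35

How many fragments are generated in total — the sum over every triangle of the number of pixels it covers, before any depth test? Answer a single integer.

T0:
  2·area = 113  (B↔C swapped to make it positive)
  edge (21, 10)→(2, 12): d=(-19,2) inclusive
  edge (2, 12)→(12, 5): d=(10,-7) inclusive
  edge (12, 5)→(21, 10): d=(9,5) inclusive
    (5,3)@(11, 7): e=[77,13,23] → █
    (6,3)@(13, 7): e=[73,27,13] → █
    (7,3)@(15, 7): e=[69,41,3] → █
    (8,3)@(17, 7): e=[65,55,-7] → ·
    (3,4)@(7, 9): e=[47,5,61] → █
    (4,4)@(9, 9): e=[43,19,51] → █
    (8,4)@(17, 9): e=[27,75,11] → █
    (9,4)@(19, 9): e=[23,89,1] → █
    (10,4)@(21, 9): e=[19,103,-9] → ·
    (2,5)@(5, 11): e=[13,11,89] → █
    (6,5)@(13, 11): e=[-3,67,49] → ·
    (7,5)@(15, 11): e=[-7,81,39] → ·
  covered (14 px):
    · · · · · · · · · · ·
    · · · · · · · · · · ·
    · · · · · · · · · · ·
    · · · · · █ █ █ · · ·
    · · · █ █ █ █ █ █ █ ·
    · · █ █ █ █ · · · · ·
    · · · · · · · · · · ·
    · · · · · · · · · · ·
    · · · · · · · · · · ·
    · · · · · · · · · · ·
T1:
  2·area = 256
  edge (2, 16)→(10, 0): d=(8,-16) inclusive
  edge (10, 0)→(18, 16): d=(8,16) inclusive
  edge (18, 16)→(2, 16): d=(-16,0) inclusive
    (4,1)@(9, 3): e=[8,40,208] → █
    (5,1)@(11, 3): e=[40,8,208] → █
    (6,1)@(13, 3): e=[72,-24,208] → ·
    (4,2)@(9, 5): e=[24,56,176] → █
    (6,2)@(13, 5): e=[88,-8,176] → ·
    (3,3)@(7, 7): e=[8,104,144] → █
    (6,3)@(13, 7): e=[104,8,144] → █
    (7,3)@(15, 7): e=[136,-24,144] → ·
    (3,4)@(7, 9): e=[24,120,112] → █
    (7,4)@(15, 9): e=[152,-8,112] → ·
    (2,5)@(5, 11): e=[8,168,80] → █
    (7,5)@(15, 11): e=[168,8,80] → █
  covered (32 px):
    · · · · · · · · · · ·
    · · · · █ █ · · · · ·
    · · · · █ █ · · · · ·
    · · · █ █ █ █ · · · ·
    · · · █ █ █ █ · · · ·
    · · █ █ █ █ █ █ · · ·
    · · █ █ █ █ █ █ · · ·
    · █ █ █ █ █ █ █ █ · ·
    · · · · · · · · · · ·
    · · · · · · · · · · ·

Answer: 46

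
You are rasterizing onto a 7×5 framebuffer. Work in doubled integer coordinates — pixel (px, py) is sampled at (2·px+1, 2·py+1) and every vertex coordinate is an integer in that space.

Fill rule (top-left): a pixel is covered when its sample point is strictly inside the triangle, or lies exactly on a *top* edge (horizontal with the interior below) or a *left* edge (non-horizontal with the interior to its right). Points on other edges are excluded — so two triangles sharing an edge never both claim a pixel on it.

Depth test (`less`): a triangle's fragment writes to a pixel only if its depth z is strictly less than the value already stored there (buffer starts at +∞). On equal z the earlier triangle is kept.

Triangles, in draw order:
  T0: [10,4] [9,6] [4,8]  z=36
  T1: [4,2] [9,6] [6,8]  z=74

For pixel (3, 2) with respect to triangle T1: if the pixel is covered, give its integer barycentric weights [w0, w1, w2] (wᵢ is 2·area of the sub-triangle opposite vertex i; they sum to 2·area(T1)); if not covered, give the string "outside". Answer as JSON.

T0:
  2·area = 8
  edge (10, 4)→(9, 6): d=(-1,2) right/bottom  bias=-1
  edge (9, 6)→(4, 8): d=(-5,2) right/bottom  bias=-1
  edge (4, 8)→(10, 4): d=(6,-4) top-left  bias=+0
    (4,2)@(9, 5): e=[1,5,2] → X
    (5,2)@(11, 5): e=[-3,1,10] → .
    (4,3)@(9, 7): e=[-1,-5,14] → .
  covered (1 px):
    . . . . . . .
    . . . . . . .
    . . . . X . .
    . . . . . . .
    . . . . . . .
T1:
  2·area = 22
  edge (4, 2)→(9, 6): d=(5,4) right/bottom  bias=-1
  edge (9, 6)→(6, 8): d=(-3,2) right/bottom  bias=-1
  edge (6, 8)→(4, 2): d=(-2,-6) top-left  bias=+0
    (2,1)@(5, 3): e=[1,17,4] → X
    (3,1)@(7, 3): e=[-7,13,16] → .
    (2,2)@(5, 5): e=[11,11,0] → X  [on edge]
    (3,2)@(7, 5): e=[3,7,12] → X
    (4,2)@(9, 5): e=[-5,3,24] → .
    (2,3)@(5, 7): e=[21,5,-4] → .
    (3,3)@(7, 7): e=[13,1,8] → X
    (4,3)@(9, 7): e=[5,-3,20] → .
    (3,4)@(7, 9): e=[23,-5,4] → .
  covered (4 px):
    . . . . . . .
    . . X . . . .
    . . X X . . .
    . . . X . . .
    . . . . . . .

Final: [7,12,3]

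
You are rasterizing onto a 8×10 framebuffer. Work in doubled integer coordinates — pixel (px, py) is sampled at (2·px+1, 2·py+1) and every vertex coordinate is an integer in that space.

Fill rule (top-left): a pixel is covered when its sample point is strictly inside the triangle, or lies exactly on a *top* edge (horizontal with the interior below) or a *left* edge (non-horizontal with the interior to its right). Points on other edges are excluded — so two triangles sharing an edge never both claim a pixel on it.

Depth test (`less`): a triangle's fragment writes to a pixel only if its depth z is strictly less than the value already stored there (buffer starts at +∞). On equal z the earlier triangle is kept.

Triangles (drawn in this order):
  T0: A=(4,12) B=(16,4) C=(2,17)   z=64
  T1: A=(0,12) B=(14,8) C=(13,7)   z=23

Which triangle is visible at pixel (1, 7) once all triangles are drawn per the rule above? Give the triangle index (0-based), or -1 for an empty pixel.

T0:
  2·area = 44
  edge (4, 12)→(16, 4): d=(12,-8) top-left  bias=+0
  edge (16, 4)→(2, 17): d=(-14,13) right/bottom  bias=-1
  edge (2, 17)→(4, 12): d=(2,-5) top-left  bias=+0
    (4,4)@(9, 9): e=[4,21,19] → █
    (5,4)@(11, 9): e=[20,-5,29] → ·
    (3,5)@(7, 11): e=[12,19,13] → █
    (4,5)@(9, 11): e=[28,-7,23] → ·
    (2,6)@(5, 13): e=[20,17,7] → █
    (3,6)@(7, 13): e=[36,-9,17] → ·
    (1,7)@(3, 15): e=[28,15,1] → █
    (2,7)@(5, 15): e=[44,-11,11] → ·
    (1,8)@(3, 17): e=[52,-13,5] → ·
  covered (4 px):
    · · · · · · · ·
    · · · · · · · ·
    · · · · · · · ·
    · · · · · · · ·
    · · · · █ · · ·
    · · · █ · · · ·
    · · █ · · · · ·
    · █ · · · · · ·
    · · · · · · · ·
    · · · · · · · ·
T1:
  2·area = 18  (B↔C swapped to make it positive)
  edge (0, 12)→(13, 7): d=(13,-5) top-left  bias=+0
  edge (13, 7)→(14, 8): d=(1,1) right/bottom  bias=-1
  edge (14, 8)→(0, 12): d=(-14,4) right/bottom  bias=-1
    (3,0)@(7, 1): e=[-108,0,126] → ·  [on edge]
    (4,1)@(9, 3): e=[-72,0,90] → ·  [on edge]
    (5,2)@(11, 5): e=[-36,0,54] → ·  [on edge]
    (6,3)@(13, 7): e=[0,0,18] → ·  [on edge]
    (4,4)@(9, 9): e=[6,6,6] → █
    (5,4)@(11, 9): e=[16,4,-2] → ·
    (7,4)@(15, 9): e=[36,0,-18] → ·  [on edge]
    (1,5)@(3, 11): e=[2,14,2] → █
    (2,5)@(5, 11): e=[12,12,-6] → ·
    (4,5)@(9, 11): e=[32,8,-22] → ·
    (1,6)@(3, 13): e=[28,16,-26] → ·
  covered (2 px):
    · · · · · · · ·
    · · · · · · · ·
    · · · · · · · ·
    · · · · · · · ·
    · · · · █ · · ·
    · █ · · · · · ·
    · · · · · · · ·
    · · · · · · · ·
    · · · · · · · ·
    · · · · · · · ·

Z-buffer (winner per pixel, '.' = empty):
  . . . . . . . .
  . . . . . . . .
  . . . . . . . .
  . . . . . . . .
  . . . . 1 . . .
  . 1 . 0 . . . .
  . . 0 . . . . .
  . 0 . . . . . .
  . . . . . . . .
  . . . . . . . .

Result: 0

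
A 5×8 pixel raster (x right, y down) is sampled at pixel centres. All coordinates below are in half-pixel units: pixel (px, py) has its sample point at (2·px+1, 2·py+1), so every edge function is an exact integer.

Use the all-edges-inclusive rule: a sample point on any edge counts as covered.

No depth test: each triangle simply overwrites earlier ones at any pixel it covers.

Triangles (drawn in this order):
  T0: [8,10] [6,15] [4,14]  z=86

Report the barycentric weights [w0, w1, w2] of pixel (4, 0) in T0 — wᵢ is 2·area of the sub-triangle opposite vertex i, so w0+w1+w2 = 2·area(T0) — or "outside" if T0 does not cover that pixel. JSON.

T0:
  2·area = 12
  edge (8, 10)→(6, 15): d=(-2,5) inclusive
  edge (6, 15)→(4, 14): d=(-2,-1) inclusive
  edge (4, 14)→(8, 10): d=(4,-4) inclusive
    (4,4)@(9, 9): e=[-3,15,0] → ·  [on edge]
    (3,5)@(7, 11): e=[3,9,0] → #  [on edge]
    (4,5)@(9, 11): e=[-7,11,8] → ·
    (2,6)@(5, 13): e=[9,3,0] → #  [on edge]
    (3,6)@(7, 13): e=[-1,5,8] → ·
    (1,7)@(3, 15): e=[15,-3,0] → ·  [on edge]
    (2,7)@(5, 15): e=[5,-1,8] → ·
  covered (2 px):
    · · · · ·
    · · · · ·
    · · · · ·
    · · · · ·
    · · · · ·
    · · · # ·
    · · # · ·
    · · · · ·

Result: "outside"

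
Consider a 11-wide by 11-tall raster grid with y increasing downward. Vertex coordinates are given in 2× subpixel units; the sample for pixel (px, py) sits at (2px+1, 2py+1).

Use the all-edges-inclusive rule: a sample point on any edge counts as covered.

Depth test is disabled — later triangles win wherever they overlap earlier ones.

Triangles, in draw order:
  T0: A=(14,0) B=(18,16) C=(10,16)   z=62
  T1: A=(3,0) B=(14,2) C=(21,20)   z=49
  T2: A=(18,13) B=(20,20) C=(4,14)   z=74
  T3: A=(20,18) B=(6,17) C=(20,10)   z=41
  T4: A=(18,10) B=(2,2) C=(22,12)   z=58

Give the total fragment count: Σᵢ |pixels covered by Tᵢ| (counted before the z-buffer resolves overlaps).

T0:
  2·area = 128
  edge (14, 0)→(18, 16): d=(4,16) inclusive
  edge (18, 16)→(10, 16): d=(-8,0) inclusive
  edge (10, 16)→(14, 0): d=(4,-16) inclusive
    (6,2)@(13, 5): e=[36,88,4] → █
    (7,2)@(15, 5): e=[4,88,36] → █
    (8,2)@(17, 5): e=[-28,88,68] → ·
    (6,3)@(13, 7): e=[44,72,12] → █
    (8,3)@(17, 7): e=[-20,72,76] → ·
    (6,4)@(13, 9): e=[52,56,20] → █
    (8,4)@(17, 9): e=[-12,56,84] → ·
    (6,5)@(13, 11): e=[60,40,28] → █
    (8,5)@(17, 11): e=[-4,40,92] → ·
    (5,6)@(11, 13): e=[100,24,4] → █
    (8,6)@(17, 13): e=[4,24,100] → █
    (9,6)@(19, 13): e=[-28,24,132] → ·
  covered (16 px):
    · · · · · · · · · · ·
    · · · · · · · · · · ·
    · · · · · · █ █ · · ·
    · · · · · · █ █ · · ·
    · · · · · · █ █ · · ·
    · · · · · · █ █ · · ·
    · · · · · █ █ █ █ · ·
    · · · · · █ █ █ █ · ·
    · · · · · · · · · · ·
    · · · · · · · · · · ·
    · · · · · · · · · · ·
T1:
  2·area = 184
  edge (3, 0)→(14, 2): d=(11,2) inclusive
  edge (14, 2)→(21, 20): d=(7,18) inclusive
  edge (21, 20)→(3, 0): d=(-18,-20) inclusive
    (2,0)@(5, 1): e=[7,155,22] → █
    (3,0)@(7, 1): e=[3,119,62] → █
    (4,0)@(9, 1): e=[-1,83,102] → ·
    (2,1)@(5, 3): e=[29,169,-14] → ·
    (3,1)@(7, 3): e=[25,133,26] → █
    (4,1)@(9, 3): e=[21,97,66] → █
    (5,1)@(11, 3): e=[17,61,106] → █
    (6,1)@(13, 3): e=[13,25,146] → █
    (7,1)@(15, 3): e=[9,-11,186] → ·
    (3,2)@(7, 5): e=[47,147,-10] → ·
    (4,2)@(9, 5): e=[43,111,30] → █
    (7,2)@(15, 5): e=[31,3,150] → █
  covered (23 px):
    · · █ █ · · · · · · ·
    · · · █ █ █ █ · · · ·
    · · · · █ █ █ █ · · ·
    · · · · · █ █ █ · · ·
    · · · · · · █ █ · · ·
    · · · · · · █ █ █ · ·
    · · · · · · · █ █ · ·
    · · · · · · · · █ █ ·
    · · · · · · · · · █ ·
    · · · · · · · · · · ·
    · · · · · · · · · · ·
T2:
  2·area = 100
  edge (18, 13)→(20, 20): d=(2,7) inclusive
  edge (20, 20)→(4, 14): d=(-16,-6) inclusive
  edge (4, 14)→(18, 13): d=(14,-1) inclusive
    (3,7)@(7, 15): e=[81,2,17] → █
    (4,7)@(9, 15): e=[67,14,19] → █
    (5,7)@(11, 15): e=[53,26,21] → █
    (6,7)@(13, 15): e=[39,38,23] → █
    (7,7)@(15, 15): e=[25,50,25] → █
    (8,7)@(17, 15): e=[11,62,27] → █
    (9,7)@(19, 15): e=[-3,74,29] → ·
    (3,8)@(7, 17): e=[85,-30,45] → ·
    (4,8)@(9, 17): e=[71,-18,47] → ·
    (5,8)@(11, 17): e=[57,-6,49] → ·
    (6,8)@(13, 17): e=[43,6,51] → █
    (9,8)@(19, 17): e=[1,42,57] → █
  covered (11 px):
    · · · · · · · · · · ·
    · · · · · · · · · · ·
    · · · · · · · · · · ·
    · · · · · · · · · · ·
    · · · · · · · · · · ·
    · · · · · · · · · · ·
    · · · · · · · · · · ·
    · · · █ █ █ █ █ █ · ·
    · · · · · · █ █ █ █ ·
    · · · · · · · · · █ ·
    · · · · · · · · · · ·
T3:
  2·area = 112
  edge (20, 18)→(6, 17): d=(-14,-1) inclusive
  edge (6, 17)→(20, 10): d=(14,-7) inclusive
  edge (20, 10)→(20, 18): d=(0,8) inclusive
    (9,5)@(19, 11): e=[97,7,8] → █
    (10,5)@(21, 11): e=[99,21,-8] → ·
    (7,6)@(15, 13): e=[65,7,40] → █
    (8,6)@(17, 13): e=[67,21,24] → █
    (10,6)@(21, 13): e=[71,49,-8] → ·
    (5,7)@(11, 15): e=[33,7,72] → █
    (6,7)@(13, 15): e=[35,21,56] → █
    (10,7)@(21, 15): e=[43,77,-8] → ·
    (3,8)@(7, 17): e=[1,7,104] → █
    (4,8)@(9, 17): e=[3,21,88] → █
    (10,8)@(21, 17): e=[15,105,-8] → ·
    (3,9)@(7, 19): e=[-27,35,104] → ·
  covered (16 px):
    · · · · · · · · · · ·
    · · · · · · · · · · ·
    · · · · · · · · · · ·
    · · · · · · · · · · ·
    · · · · · · · · · · ·
    · · · · · · · · · █ ·
    · · · · · · · █ █ █ ·
    · · · · · █ █ █ █ █ ·
    · · · █ █ █ █ █ █ █ ·
    · · · · · · · · · · ·
    · · · · · · · · · · ·
T4:
  degenerate (2·area = 0) — covers nothing

Answer: 66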